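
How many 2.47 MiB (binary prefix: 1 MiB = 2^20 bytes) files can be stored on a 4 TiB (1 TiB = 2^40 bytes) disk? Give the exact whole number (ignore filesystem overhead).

Capacity: 4 TiB = 4,398,046,511,104 bytes
Per item: 2.47 MiB = 2,589,982.72 bytes
⌊4,398,046,511,104 / 2,589,982.72⌋ = 1,698,098

1,698,098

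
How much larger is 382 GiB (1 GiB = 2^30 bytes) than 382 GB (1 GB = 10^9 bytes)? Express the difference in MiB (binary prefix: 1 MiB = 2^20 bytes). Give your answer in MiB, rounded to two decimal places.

382 GiB = 382 × 1,073,741,824 = 410,169,376,768 bytes
382 GB = 382 × 1,000,000,000 = 382,000,000,000 bytes
difference = 28,169,376,768 bytes
28,169,376,768 / 1,048,576 = 26,864.41 MiB

26,864.41 MiB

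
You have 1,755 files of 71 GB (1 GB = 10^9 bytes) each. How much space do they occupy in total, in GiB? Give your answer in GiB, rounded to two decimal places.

116,047.45 GiB

Total = 1,755 × 71 GB = 124,605 GB
= 124,605 × 1,000,000,000 bytes = 124,605,000,000,000 bytes
1 GiB = 1,073,741,824 bytes
124,605,000,000,000 / 1,073,741,824 = 116,047.45 GiB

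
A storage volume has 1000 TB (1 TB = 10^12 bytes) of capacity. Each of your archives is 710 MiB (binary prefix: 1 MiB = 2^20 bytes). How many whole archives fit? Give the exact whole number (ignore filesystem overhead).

1,343,203

Capacity: 1000 TB = 1,000,000,000,000,000 bytes
Per item: 710 MiB = 744,488,960 bytes
⌊1,000,000,000,000,000 / 744,488,960⌋ = 1,343,203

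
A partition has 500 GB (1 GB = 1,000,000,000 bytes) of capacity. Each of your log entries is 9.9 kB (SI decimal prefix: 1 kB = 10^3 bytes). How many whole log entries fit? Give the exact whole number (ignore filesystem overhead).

50,505,050

Capacity: 500 GB = 500,000,000,000 bytes
Per item: 9.9 kB = 9,900 bytes
⌊500,000,000,000 / 9,900⌋ = 50,505,050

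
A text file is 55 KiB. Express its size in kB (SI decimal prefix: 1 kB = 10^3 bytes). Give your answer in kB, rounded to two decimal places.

55 KiB = 55 × 2^10 bytes = 56,320 bytes
1 kB = 1,000 bytes
56,320 / 1,000 = 56.32 kB

56.32 kB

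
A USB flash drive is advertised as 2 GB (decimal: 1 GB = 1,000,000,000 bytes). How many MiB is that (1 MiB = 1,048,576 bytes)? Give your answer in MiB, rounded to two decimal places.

1,907.35 MiB

2 GB = 2 × 10^9 bytes = 2,000,000,000 bytes
1 MiB = 1,048,576 bytes
2,000,000,000 / 1,048,576 = 1,907.35 MiB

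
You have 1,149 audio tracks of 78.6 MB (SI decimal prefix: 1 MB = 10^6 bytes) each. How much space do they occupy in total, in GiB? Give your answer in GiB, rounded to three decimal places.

84.109 GiB

Total = 1,149 × 78.6 MB = 90311.4 MB
= 90311.4 × 1,000,000 bytes = 90,311,400,000 bytes
1 GiB = 1,073,741,824 bytes
90,311,400,000 / 1,073,741,824 = 84.109 GiB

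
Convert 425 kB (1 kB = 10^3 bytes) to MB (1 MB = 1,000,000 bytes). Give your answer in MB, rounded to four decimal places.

0.4250 MB

425 kB × 1,000 bytes/kB = 425,000 bytes
1 MB = 1,000,000 bytes
425,000 / 1,000,000 = 0.4250 MB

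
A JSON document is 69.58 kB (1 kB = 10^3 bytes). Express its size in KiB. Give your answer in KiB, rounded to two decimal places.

69.58 kB = 69.58 × 10^3 bytes = 69,580 bytes
1 KiB = 2^10 bytes = 1,024 bytes
69,580 / 1,024 = 67.95 KiB

67.95 KiB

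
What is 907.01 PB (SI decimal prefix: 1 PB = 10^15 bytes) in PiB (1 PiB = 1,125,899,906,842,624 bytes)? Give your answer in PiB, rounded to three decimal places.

805.587 PiB

907.01 PB × 1,000,000,000,000,000 bytes/PB = 907,010,000,000,000,000 bytes
1 PiB = 1,125,899,906,842,624 bytes
907,010,000,000,000,000 / 1,125,899,906,842,624 = 805.587 PiB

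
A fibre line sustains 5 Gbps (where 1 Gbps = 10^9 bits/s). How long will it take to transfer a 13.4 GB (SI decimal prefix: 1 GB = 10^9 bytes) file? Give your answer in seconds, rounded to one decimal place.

13.4 GB = 13,400,000,000 bytes = 107,200,000,000 bits
5 Gbps = 5,000,000,000 bits/s
time = 107,200,000,000 / 5,000,000,000 = 21.4 s

21.4 seconds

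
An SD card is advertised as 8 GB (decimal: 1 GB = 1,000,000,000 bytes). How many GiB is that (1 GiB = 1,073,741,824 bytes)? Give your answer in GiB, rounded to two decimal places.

8 GB = 8 × 10^9 bytes = 8,000,000,000 bytes
1 GiB = 2^30 bytes = 1,073,741,824 bytes
8,000,000,000 / 1,073,741,824 = 7.45 GiB

7.45 GiB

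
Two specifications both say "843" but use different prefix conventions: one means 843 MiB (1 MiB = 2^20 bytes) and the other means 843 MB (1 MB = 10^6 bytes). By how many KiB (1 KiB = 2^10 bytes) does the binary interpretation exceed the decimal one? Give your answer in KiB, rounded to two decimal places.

39,989.81 KiB

843 MiB = 843 × 1,048,576 = 883,949,568 bytes
843 MB = 843 × 1,000,000 = 843,000,000 bytes
difference = 40,949,568 bytes
40,949,568 / 1,024 = 39,989.81 KiB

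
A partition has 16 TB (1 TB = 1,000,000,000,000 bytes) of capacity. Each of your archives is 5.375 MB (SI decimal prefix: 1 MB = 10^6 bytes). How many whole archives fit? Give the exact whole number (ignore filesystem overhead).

Capacity: 16 TB = 16,000,000,000,000 bytes
Per item: 5.375 MB = 5,375,000 bytes
⌊16,000,000,000,000 / 5,375,000⌋ = 2,976,744

2,976,744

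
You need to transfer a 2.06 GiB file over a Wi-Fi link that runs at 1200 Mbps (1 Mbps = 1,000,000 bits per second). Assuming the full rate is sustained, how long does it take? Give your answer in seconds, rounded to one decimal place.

2.06 GiB = 2,211,908,157.44 bytes = 17,695,265,259.52 bits
1200 Mbps = 1,200,000,000 bits/s
time = 17,695,265,259.52 / 1,200,000,000 = 14.7 s

14.7 seconds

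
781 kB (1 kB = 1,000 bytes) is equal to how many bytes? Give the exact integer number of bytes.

781 × 1,000 = 781,000 bytes  (1 kB = 10^3 bytes)

781,000 bytes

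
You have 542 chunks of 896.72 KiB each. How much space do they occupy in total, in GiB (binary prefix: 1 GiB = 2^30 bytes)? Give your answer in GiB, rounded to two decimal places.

Total = 542 × 896.72 KiB = 486022.24 KiB
= 486022.24 × 1,024 bytes = 497,686,773.76 bytes
1 GiB = 1,073,741,824 bytes
497,686,773.76 / 1,073,741,824 = 0.46 GiB

0.46 GiB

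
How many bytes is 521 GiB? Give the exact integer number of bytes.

521 × 1,073,741,824 = 559,419,490,304 bytes

559,419,490,304 bytes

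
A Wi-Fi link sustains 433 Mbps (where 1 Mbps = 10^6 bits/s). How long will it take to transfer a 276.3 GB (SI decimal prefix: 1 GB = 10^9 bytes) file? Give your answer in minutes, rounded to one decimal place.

276.3 GB = 276,300,000,000 bytes = 2,210,400,000,000 bits
433 Mbps = 433,000,000 bits/s
time = 2,210,400,000,000 / 433,000,000 = 5,104.85 s
5,104.85 s / 60 = 85.1 minutes

85.1 minutes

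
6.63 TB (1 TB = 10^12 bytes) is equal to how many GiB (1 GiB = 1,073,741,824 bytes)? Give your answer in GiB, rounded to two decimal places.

6.63 TB × 1,000,000,000,000 bytes/TB = 6,630,000,000,000 bytes
1 GiB = 1,073,741,824 bytes
6,630,000,000,000 / 1,073,741,824 = 6,174.67 GiB

6,174.67 GiB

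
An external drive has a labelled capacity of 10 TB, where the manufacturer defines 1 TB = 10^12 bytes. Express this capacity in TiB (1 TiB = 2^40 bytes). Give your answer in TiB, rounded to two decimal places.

10 TB = 10 × 10^12 bytes = 10,000,000,000,000 bytes
1 TiB = 1,099,511,627,776 bytes
10,000,000,000,000 / 1,099,511,627,776 = 9.09 TiB

9.09 TiB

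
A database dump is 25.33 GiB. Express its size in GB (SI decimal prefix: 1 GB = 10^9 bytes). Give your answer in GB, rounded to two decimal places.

25.33 GiB = 25.33 × 2^30 bytes = 27,197,880,401.92 bytes
1 GB = 1,000,000,000 bytes
27,197,880,401.92 / 1,000,000,000 = 27.20 GB

27.20 GB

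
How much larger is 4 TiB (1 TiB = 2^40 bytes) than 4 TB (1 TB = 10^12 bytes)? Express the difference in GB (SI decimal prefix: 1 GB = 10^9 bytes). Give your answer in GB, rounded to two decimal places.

4 TiB = 4 × 1,099,511,627,776 = 4,398,046,511,104 bytes
4 TB = 4 × 1,000,000,000,000 = 4,000,000,000,000 bytes
difference = 398,046,511,104 bytes
398,046,511,104 / 1,000,000,000 = 398.05 GB

398.05 GB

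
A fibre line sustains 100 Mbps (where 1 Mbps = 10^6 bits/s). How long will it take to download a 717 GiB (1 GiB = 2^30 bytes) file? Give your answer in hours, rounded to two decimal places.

17.11 hours

717 GiB = 769,872,887,808 bytes = 6,158,983,102,464 bits
100 Mbps = 100,000,000 bits/s
time = 6,158,983,102,464 / 100,000,000 = 61,589.8310 s
61,589.8310 s / 3600 = 17.11 hours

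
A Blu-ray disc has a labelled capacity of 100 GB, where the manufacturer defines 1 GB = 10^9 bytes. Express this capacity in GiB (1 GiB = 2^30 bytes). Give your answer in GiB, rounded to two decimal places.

100 GB × 1,000,000,000 bytes/GB = 100,000,000,000 bytes
1 GiB = 2^30 bytes = 1,073,741,824 bytes
100,000,000,000 / 1,073,741,824 = 93.13 GiB

93.13 GiB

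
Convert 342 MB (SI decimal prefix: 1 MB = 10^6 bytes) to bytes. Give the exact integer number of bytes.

342 × 1,000,000 = 342,000,000 bytes  (1 MB = 10^6 bytes)

342,000,000 bytes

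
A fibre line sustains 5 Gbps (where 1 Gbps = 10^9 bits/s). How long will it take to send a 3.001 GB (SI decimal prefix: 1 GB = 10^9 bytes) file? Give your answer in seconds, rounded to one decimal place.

4.8 seconds

3.001 GB = 3,001,000,000 bytes = 24,008,000,000 bits
5 Gbps = 5,000,000,000 bits/s
time = 24,008,000,000 / 5,000,000,000 = 4.8 s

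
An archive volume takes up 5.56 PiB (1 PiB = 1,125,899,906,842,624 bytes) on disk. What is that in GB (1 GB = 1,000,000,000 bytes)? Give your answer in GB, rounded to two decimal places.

5.56 PiB × 1,125,899,906,842,624 bytes/PiB = 6,260,003,482,044,989.44 bytes
1 GB = 1,000,000,000 bytes
6,260,003,482,044,989.44 / 1,000,000,000 = 6,260,003.48 GB

6,260,003.48 GB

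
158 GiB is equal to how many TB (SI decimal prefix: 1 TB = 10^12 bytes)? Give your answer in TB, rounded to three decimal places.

0.170 TB

158 GiB × 1,073,741,824 bytes/GiB = 169,651,208,192 bytes
1 TB = 1,000,000,000,000 bytes
169,651,208,192 / 1,000,000,000,000 = 0.170 TB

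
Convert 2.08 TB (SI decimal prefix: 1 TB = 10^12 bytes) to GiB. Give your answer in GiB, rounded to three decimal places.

1,937.151 GiB

2.08 TB × 1,000,000,000,000 bytes/TB = 2,080,000,000,000 bytes
1 GiB = 2^30 bytes = 1,073,741,824 bytes
2,080,000,000,000 / 1,073,741,824 = 1,937.151 GiB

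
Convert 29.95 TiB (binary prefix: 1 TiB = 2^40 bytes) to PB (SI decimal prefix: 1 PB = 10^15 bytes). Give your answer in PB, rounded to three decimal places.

29.95 TiB × 1,099,511,627,776 bytes/TiB = 32,930,373,251,891.2 bytes
1 PB = 10^15 bytes = 1,000,000,000,000,000 bytes
32,930,373,251,891.2 / 1,000,000,000,000,000 = 0.033 PB

0.033 PB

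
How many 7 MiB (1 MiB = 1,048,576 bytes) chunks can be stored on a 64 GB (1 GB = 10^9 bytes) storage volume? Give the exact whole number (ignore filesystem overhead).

8,719

Capacity: 64 GB = 64,000,000,000 bytes
Per item: 7 MiB = 7,340,032 bytes
⌊64,000,000,000 / 7,340,032⌋ = 8,719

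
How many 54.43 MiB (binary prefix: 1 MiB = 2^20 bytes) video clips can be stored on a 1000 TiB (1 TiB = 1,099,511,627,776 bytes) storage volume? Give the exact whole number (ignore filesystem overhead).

19,264,670

Capacity: 1000 TiB = 1,099,511,627,776,000 bytes
Per item: 54.43 MiB = 57,073,991.68 bytes
⌊1,099,511,627,776,000 / 57,073,991.68⌋ = 19,264,670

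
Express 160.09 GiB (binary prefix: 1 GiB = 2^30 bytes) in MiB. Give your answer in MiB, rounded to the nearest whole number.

160.09 GiB = 160.09 × 2^30 bytes = 171,895,328,604.16 bytes
1 MiB = 1,048,576 bytes
171,895,328,604.16 / 1,048,576 = 163,932 MiB

163,932 MiB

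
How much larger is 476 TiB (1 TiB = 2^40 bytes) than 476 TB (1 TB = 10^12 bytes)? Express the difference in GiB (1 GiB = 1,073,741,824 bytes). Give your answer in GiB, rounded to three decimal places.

476 TiB = 476 × 1,099,511,627,776 = 523,367,534,821,376 bytes
476 TB = 476 × 1,000,000,000,000 = 476,000,000,000,000 bytes
difference = 47,367,534,821,376 bytes
47,367,534,821,376 / 1,073,741,824 = 44,114.454 GiB

44,114.454 GiB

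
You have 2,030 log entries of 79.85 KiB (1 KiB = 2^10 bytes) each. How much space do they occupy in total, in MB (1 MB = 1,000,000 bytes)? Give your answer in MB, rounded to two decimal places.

Total = 2,030 × 79.85 KiB = 162095.5 KiB
= 162095.5 × 1,024 bytes = 165,985,792 bytes
1 MB = 1,000,000 bytes
165,985,792 / 1,000,000 = 165.99 MB

165.99 MB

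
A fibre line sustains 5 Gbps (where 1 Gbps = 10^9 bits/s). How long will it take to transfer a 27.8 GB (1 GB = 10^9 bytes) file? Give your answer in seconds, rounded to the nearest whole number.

27.8 GB = 27,800,000,000 bytes = 222,400,000,000 bits
5 Gbps = 5,000,000,000 bits/s
time = 222,400,000,000 / 5,000,000,000 = 44 s

44 seconds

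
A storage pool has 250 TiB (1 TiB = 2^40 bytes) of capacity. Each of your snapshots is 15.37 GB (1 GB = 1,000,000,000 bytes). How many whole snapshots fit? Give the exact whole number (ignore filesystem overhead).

Capacity: 250 TiB = 274,877,906,944,000 bytes
Per item: 15.37 GB = 15,370,000,000 bytes
⌊274,877,906,944,000 / 15,370,000,000⌋ = 17,884

17,884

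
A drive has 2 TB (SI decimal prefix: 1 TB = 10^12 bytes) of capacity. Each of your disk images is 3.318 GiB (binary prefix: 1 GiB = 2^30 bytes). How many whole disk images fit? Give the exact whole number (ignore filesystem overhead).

561

Capacity: 2 TB = 2,000,000,000,000 bytes
Per item: 3.318 GiB = 3,562,675,372.032 bytes
⌊2,000,000,000,000 / 3,562,675,372.032⌋ = 561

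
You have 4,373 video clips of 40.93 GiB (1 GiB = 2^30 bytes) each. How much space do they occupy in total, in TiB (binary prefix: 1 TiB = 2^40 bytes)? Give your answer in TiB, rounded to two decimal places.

Total = 4,373 × 40.93 GiB = 178986.89 GiB
= 178986.89 × 1,073,741,824 bytes = 192,185,709,740,687.36 bytes
1 TiB = 1,099,511,627,776 bytes
192,185,709,740,687.36 / 1,099,511,627,776 = 174.79 TiB

174.79 TiB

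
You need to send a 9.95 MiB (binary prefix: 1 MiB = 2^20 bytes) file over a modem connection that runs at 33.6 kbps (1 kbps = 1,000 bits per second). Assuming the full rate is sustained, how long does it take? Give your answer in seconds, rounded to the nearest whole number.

9.95 MiB = 10,433,331.2 bytes = 83,466,649.6 bits
33.6 kbps = 33,600 bits/s
time = 83,466,649.6 / 33,600 = 2,484 s

2,484 seconds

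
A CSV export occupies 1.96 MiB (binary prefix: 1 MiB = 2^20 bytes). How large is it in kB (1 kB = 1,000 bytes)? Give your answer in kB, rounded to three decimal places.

2,055.209 kB

1.96 MiB = 1.96 × 2^20 bytes = 2,055,208.96 bytes
1 kB = 10^3 bytes = 1,000 bytes
2,055,208.96 / 1,000 = 2,055.209 kB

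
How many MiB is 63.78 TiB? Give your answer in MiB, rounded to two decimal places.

66,878,177.28 MiB

63.78 TiB = 63.78 × 2^40 bytes = 70,126,851,619,553.28 bytes
1 MiB = 2^20 bytes = 1,048,576 bytes
70,126,851,619,553.28 / 1,048,576 = 66,878,177.28 MiB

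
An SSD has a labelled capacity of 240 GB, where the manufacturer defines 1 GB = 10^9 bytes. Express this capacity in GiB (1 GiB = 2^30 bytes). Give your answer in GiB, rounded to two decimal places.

223.52 GiB

240 GB = 240 × 10^9 bytes = 240,000,000,000 bytes
1 GiB = 1,073,741,824 bytes
240,000,000,000 / 1,073,741,824 = 223.52 GiB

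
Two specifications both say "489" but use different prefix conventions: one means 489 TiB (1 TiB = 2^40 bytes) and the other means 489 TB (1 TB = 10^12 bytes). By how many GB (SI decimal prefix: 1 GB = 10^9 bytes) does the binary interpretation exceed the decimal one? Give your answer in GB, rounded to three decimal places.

489 TiB = 489 × 1,099,511,627,776 = 537,661,185,982,464 bytes
489 TB = 489 × 1,000,000,000,000 = 489,000,000,000,000 bytes
difference = 48,661,185,982,464 bytes
48,661,185,982,464 / 1,000,000,000 = 48,661.186 GB

48,661.186 GB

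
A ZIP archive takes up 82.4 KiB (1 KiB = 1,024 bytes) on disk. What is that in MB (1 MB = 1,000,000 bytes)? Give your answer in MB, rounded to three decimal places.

0.084 MB

82.4 KiB × 1,024 bytes/KiB = 84,377.6 bytes
1 MB = 10^6 bytes = 1,000,000 bytes
84,377.6 / 1,000,000 = 0.084 MB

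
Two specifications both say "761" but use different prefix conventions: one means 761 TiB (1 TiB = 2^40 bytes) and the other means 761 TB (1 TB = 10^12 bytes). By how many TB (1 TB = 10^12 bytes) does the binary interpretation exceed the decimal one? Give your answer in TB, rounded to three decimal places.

761 TiB = 761 × 1,099,511,627,776 = 836,728,348,737,536 bytes
761 TB = 761 × 1,000,000,000,000 = 761,000,000,000,000 bytes
difference = 75,728,348,737,536 bytes
75,728,348,737,536 / 1,000,000,000,000 = 75.728 TB

75.728 TB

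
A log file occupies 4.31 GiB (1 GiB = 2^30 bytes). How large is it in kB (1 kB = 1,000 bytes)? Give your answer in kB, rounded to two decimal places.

4.31 GiB × 1,073,741,824 bytes/GiB = 4,627,827,261.44 bytes
1 kB = 10^3 bytes = 1,000 bytes
4,627,827,261.44 / 1,000 = 4,627,827.26 kB

4,627,827.26 kB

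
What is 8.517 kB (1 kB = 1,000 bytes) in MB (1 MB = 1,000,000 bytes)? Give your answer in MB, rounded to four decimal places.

8.517 kB = 8.517 × 10^3 bytes = 8,517 bytes
1 MB = 1,000,000 bytes
8,517 / 1,000,000 = 0.0085 MB

0.0085 MB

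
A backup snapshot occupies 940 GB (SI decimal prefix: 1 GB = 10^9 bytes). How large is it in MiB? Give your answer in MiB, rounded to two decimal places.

940 GB × 1,000,000,000 bytes/GB = 940,000,000,000 bytes
1 MiB = 1,048,576 bytes
940,000,000,000 / 1,048,576 = 896,453.86 MiB

896,453.86 MiB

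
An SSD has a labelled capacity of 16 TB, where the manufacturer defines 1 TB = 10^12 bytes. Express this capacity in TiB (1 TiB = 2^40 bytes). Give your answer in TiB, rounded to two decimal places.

14.55 TiB

16 TB = 16 × 10^12 bytes = 16,000,000,000,000 bytes
1 TiB = 2^40 bytes = 1,099,511,627,776 bytes
16,000,000,000,000 / 1,099,511,627,776 = 14.55 TiB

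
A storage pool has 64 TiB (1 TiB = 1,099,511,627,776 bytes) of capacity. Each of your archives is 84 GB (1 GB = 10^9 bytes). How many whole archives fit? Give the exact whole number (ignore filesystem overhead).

837

Capacity: 64 TiB = 70,368,744,177,664 bytes
Per item: 84 GB = 84,000,000,000 bytes
⌊70,368,744,177,664 / 84,000,000,000⌋ = 837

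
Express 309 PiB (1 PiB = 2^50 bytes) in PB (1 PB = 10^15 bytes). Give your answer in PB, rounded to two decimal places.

347.90 PB

309 PiB × 1,125,899,906,842,624 bytes/PiB = 347,903,071,214,370,816 bytes
1 PB = 1,000,000,000,000,000 bytes
347,903,071,214,370,816 / 1,000,000,000,000,000 = 347.90 PB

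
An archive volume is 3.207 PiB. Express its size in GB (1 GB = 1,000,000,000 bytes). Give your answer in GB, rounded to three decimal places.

3.207 PiB = 3.207 × 2^50 bytes = 3,610,761,001,244,295.168 bytes
1 GB = 10^9 bytes = 1,000,000,000 bytes
3,610,761,001,244,295.168 / 1,000,000,000 = 3,610,761.001 GB

3,610,761.001 GB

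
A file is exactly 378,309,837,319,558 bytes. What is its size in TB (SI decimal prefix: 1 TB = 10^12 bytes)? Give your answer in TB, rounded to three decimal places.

378.310 TB

378,309,837,319,558 bytes given.
1 TB = 1,000,000,000,000 bytes
378,309,837,319,558 / 1,000,000,000,000 = 378.310 TB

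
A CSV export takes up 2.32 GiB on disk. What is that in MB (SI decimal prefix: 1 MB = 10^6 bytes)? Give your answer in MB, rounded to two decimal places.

2,491.08 MB

2.32 GiB = 2.32 × 2^30 bytes = 2,491,081,031.68 bytes
1 MB = 10^6 bytes = 1,000,000 bytes
2,491,081,031.68 / 1,000,000 = 2,491.08 MB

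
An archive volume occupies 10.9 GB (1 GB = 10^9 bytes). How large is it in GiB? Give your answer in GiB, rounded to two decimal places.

10.15 GiB

10.9 GB × 1,000,000,000 bytes/GB = 10,900,000,000 bytes
1 GiB = 1,073,741,824 bytes
10,900,000,000 / 1,073,741,824 = 10.15 GiB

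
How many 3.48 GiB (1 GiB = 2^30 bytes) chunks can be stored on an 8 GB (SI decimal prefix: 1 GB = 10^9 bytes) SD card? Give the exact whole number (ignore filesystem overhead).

2

Capacity: 8 GB = 8,000,000,000 bytes
Per item: 3.48 GiB = 3,736,621,547.52 bytes
⌊8,000,000,000 / 3,736,621,547.52⌋ = 2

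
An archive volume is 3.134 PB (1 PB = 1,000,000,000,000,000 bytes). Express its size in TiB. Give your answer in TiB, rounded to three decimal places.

3.134 PB = 3.134 × 10^15 bytes = 3,134,000,000,000,000 bytes
1 TiB = 2^40 bytes = 1,099,511,627,776 bytes
3,134,000,000,000,000 / 1,099,511,627,776 = 2,850.356 TiB

2,850.356 TiB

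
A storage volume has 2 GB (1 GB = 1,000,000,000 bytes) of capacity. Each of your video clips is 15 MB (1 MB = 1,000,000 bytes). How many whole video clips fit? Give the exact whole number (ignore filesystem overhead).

Capacity: 2 GB = 2,000,000,000 bytes
Per item: 15 MB = 15,000,000 bytes
⌊2,000,000,000 / 15,000,000⌋ = 133

133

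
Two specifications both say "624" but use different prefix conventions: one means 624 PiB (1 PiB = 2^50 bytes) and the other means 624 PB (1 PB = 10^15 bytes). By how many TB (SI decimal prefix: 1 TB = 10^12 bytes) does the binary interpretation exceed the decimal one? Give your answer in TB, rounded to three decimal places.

624 PiB = 624 × 1,125,899,906,842,624 = 702,561,541,869,797,376 bytes
624 PB = 624 × 1,000,000,000,000,000 = 624,000,000,000,000,000 bytes
difference = 78,561,541,869,797,376 bytes
78,561,541,869,797,376 / 1,000,000,000,000 = 78,561.542 TB

78,561.542 TB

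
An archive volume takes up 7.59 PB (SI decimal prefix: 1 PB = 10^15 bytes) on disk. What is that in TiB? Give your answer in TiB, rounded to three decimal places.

6,903.065 TiB

7.59 PB = 7.59 × 10^15 bytes = 7,590,000,000,000,000 bytes
1 TiB = 2^40 bytes = 1,099,511,627,776 bytes
7,590,000,000,000,000 / 1,099,511,627,776 = 6,903.065 TiB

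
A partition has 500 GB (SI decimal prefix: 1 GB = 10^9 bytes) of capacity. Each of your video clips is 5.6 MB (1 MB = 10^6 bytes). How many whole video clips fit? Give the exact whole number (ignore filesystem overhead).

Capacity: 500 GB = 500,000,000,000 bytes
Per item: 5.6 MB = 5,600,000 bytes
⌊500,000,000,000 / 5,600,000⌋ = 89,285

89,285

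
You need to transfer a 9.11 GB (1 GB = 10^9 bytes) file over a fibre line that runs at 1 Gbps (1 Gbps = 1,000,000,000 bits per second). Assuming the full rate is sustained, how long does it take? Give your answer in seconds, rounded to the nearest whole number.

73 seconds

9.11 GB = 9,110,000,000 bytes = 72,880,000,000 bits
1 Gbps = 1,000,000,000 bits/s
time = 72,880,000,000 / 1,000,000,000 = 73 s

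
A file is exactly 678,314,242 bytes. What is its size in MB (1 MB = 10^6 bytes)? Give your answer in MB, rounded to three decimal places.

678.314 MB

678,314,242 bytes given.
1 MB = 10^6 bytes = 1,000,000 bytes
678,314,242 / 1,000,000 = 678.314 MB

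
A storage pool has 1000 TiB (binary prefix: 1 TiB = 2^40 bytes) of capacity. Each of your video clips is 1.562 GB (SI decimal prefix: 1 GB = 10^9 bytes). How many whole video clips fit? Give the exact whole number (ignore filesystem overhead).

Capacity: 1000 TiB = 1,099,511,627,776,000 bytes
Per item: 1.562 GB = 1,562,000,000 bytes
⌊1,099,511,627,776,000 / 1,562,000,000⌋ = 703,912

703,912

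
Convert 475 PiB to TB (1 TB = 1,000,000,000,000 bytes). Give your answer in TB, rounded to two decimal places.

475 PiB = 475 × 2^50 bytes = 534,802,455,750,246,400 bytes
1 TB = 1,000,000,000,000 bytes
534,802,455,750,246,400 / 1,000,000,000,000 = 534,802.46 TB

534,802.46 TB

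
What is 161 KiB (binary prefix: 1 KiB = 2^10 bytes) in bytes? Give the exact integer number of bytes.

161 × 1,024 = 164,864 bytes

164,864 bytes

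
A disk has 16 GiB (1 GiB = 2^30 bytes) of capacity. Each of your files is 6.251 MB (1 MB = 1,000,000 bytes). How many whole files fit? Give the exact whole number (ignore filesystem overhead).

Capacity: 16 GiB = 17,179,869,184 bytes
Per item: 6.251 MB = 6,251,000 bytes
⌊17,179,869,184 / 6,251,000⌋ = 2,748

2,748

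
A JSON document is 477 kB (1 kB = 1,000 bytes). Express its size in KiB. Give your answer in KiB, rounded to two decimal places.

465.82 KiB

477 kB × 1,000 bytes/kB = 477,000 bytes
1 KiB = 1,024 bytes
477,000 / 1,024 = 465.82 KiB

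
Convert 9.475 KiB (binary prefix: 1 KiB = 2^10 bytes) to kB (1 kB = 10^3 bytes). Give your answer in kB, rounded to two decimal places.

9.70 kB

9.475 KiB = 9.475 × 2^10 bytes = 9,702.4 bytes
1 kB = 10^3 bytes = 1,000 bytes
9,702.4 / 1,000 = 9.70 kB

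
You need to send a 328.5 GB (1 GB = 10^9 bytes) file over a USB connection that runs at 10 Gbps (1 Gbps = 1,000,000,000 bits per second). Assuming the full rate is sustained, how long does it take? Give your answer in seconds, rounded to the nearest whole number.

263 seconds

328.5 GB = 328,500,000,000 bytes = 2,628,000,000,000 bits
10 Gbps = 10,000,000,000 bits/s
time = 2,628,000,000,000 / 10,000,000,000 = 263 s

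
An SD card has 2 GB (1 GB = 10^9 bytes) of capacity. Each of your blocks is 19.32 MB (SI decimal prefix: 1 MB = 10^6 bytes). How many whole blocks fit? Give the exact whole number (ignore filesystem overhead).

Capacity: 2 GB = 2,000,000,000 bytes
Per item: 19.32 MB = 19,320,000 bytes
⌊2,000,000,000 / 19,320,000⌋ = 103

103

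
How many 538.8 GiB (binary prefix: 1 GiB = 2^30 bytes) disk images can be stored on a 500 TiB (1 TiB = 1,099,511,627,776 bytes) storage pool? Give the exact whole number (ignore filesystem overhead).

Capacity: 500 TiB = 549,755,813,888,000 bytes
Per item: 538.8 GiB = 578,532,094,771.2 bytes
⌊549,755,813,888,000 / 578,532,094,771.2⌋ = 950

950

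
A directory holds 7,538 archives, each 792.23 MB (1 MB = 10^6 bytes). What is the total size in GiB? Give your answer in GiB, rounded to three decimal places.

5,561.700 GiB

Total = 7,538 × 792.23 MB = 5971829.74 MB
= 5971829.74 × 1,000,000 bytes = 5,971,829,740,000 bytes
1 GiB = 1,073,741,824 bytes
5,971,829,740,000 / 1,073,741,824 = 5,561.700 GiB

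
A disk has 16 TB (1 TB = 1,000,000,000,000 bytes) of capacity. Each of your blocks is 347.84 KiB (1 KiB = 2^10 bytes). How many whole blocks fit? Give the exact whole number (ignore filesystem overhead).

Capacity: 16 TB = 16,000,000,000,000 bytes
Per item: 347.84 KiB = 356,188.16 bytes
⌊16,000,000,000,000 / 356,188.16⌋ = 44,920,078

44,920,078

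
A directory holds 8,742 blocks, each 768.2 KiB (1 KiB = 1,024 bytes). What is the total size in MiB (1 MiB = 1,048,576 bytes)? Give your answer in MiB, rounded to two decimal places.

6,558.21 MiB

Total = 8,742 × 768.2 KiB = 6715604.4 KiB
= 6715604.4 × 1,024 bytes = 6,876,778,905.6 bytes
1 MiB = 1,048,576 bytes
6,876,778,905.6 / 1,048,576 = 6,558.21 MiB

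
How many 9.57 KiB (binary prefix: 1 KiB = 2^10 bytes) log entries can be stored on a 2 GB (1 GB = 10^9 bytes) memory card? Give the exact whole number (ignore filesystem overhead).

Capacity: 2 GB = 2,000,000,000 bytes
Per item: 9.57 KiB = 9,799.68 bytes
⌊2,000,000,000 / 9,799.68⌋ = 204,088

204,088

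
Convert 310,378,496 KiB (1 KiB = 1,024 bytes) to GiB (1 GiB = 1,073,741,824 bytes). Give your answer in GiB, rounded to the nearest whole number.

296 GiB

310,378,496 KiB = 310,378,496 × 2^10 bytes = 317,827,579,904 bytes
1 GiB = 1,073,741,824 bytes
317,827,579,904 / 1,073,741,824 = 296 GiB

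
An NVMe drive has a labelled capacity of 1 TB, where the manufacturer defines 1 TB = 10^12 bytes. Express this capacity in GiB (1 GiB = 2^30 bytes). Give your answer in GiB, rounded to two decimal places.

931.32 GiB

1 TB × 1,000,000,000,000 bytes/TB = 1,000,000,000,000 bytes
1 GiB = 1,073,741,824 bytes
1,000,000,000,000 / 1,073,741,824 = 931.32 GiB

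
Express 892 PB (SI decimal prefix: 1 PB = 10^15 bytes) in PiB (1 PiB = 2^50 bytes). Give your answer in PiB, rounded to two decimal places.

792.26 PiB

892 PB = 892 × 10^15 bytes = 892,000,000,000,000,000 bytes
1 PiB = 1,125,899,906,842,624 bytes
892,000,000,000,000,000 / 1,125,899,906,842,624 = 792.26 PiB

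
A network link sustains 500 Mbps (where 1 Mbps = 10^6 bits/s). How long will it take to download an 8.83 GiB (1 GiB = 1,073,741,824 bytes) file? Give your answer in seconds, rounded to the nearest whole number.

8.83 GiB = 9,481,140,305.92 bytes = 75,849,122,447.36 bits
500 Mbps = 500,000,000 bits/s
time = 75,849,122,447.36 / 500,000,000 = 152 s

152 seconds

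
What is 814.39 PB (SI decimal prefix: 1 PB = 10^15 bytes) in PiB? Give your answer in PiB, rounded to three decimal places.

814.39 PB = 814.39 × 10^15 bytes = 814,390,000,000,000,000 bytes
1 PiB = 2^50 bytes = 1,125,899,906,842,624 bytes
814,390,000,000,000,000 / 1,125,899,906,842,624 = 723.324 PiB

723.324 PiB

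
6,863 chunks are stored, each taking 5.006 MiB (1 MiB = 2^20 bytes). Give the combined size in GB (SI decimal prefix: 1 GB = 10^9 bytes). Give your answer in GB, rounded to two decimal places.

36.03 GB

Total = 6,863 × 5.006 MiB = 34356.178 MiB
= 34356.178 × 1,048,576 bytes = 36,025,063,702.528 bytes
1 GB = 1,000,000,000 bytes
36,025,063,702.528 / 1,000,000,000 = 36.03 GB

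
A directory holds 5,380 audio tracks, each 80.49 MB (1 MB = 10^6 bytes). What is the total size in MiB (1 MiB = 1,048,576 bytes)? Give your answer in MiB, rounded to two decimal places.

412,975.50 MiB

Total = 5,380 × 80.49 MB = 433036.2 MB
= 433036.2 × 1,000,000 bytes = 433,036,200,000 bytes
1 MiB = 1,048,576 bytes
433,036,200,000 / 1,048,576 = 412,975.50 MiB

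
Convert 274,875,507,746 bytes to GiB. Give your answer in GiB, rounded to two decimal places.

256.00 GiB

274,875,507,746 bytes given.
1 GiB = 2^30 bytes = 1,073,741,824 bytes
274,875,507,746 / 1,073,741,824 = 256.00 GiB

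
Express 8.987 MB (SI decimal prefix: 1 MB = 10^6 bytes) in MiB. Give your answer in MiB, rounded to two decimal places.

8.57 MiB

8.987 MB = 8.987 × 10^6 bytes = 8,987,000 bytes
1 MiB = 1,048,576 bytes
8,987,000 / 1,048,576 = 8.57 MiB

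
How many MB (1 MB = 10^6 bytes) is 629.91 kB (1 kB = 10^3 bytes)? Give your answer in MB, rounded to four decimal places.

0.6299 MB

629.91 kB × 1,000 bytes/kB = 629,910 bytes
1 MB = 1,000,000 bytes
629,910 / 1,000,000 = 0.6299 MB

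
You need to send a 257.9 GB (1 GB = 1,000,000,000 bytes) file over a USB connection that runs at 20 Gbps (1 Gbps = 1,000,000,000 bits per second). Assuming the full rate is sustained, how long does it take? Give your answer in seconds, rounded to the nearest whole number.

257.9 GB = 257,900,000,000 bytes = 2,063,200,000,000 bits
20 Gbps = 20,000,000,000 bits/s
time = 2,063,200,000,000 / 20,000,000,000 = 103 s

103 seconds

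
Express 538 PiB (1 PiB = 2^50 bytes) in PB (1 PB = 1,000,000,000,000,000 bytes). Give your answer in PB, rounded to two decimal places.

605.73 PB

538 PiB = 538 × 2^50 bytes = 605,734,149,881,331,712 bytes
1 PB = 10^15 bytes = 1,000,000,000,000,000 bytes
605,734,149,881,331,712 / 1,000,000,000,000,000 = 605.73 PB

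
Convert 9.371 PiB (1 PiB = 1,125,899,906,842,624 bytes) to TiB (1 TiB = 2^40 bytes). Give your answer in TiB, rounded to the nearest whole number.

9,596 TiB

9.371 PiB = 9.371 × 2^50 bytes = 10,550,808,027,022,229.504 bytes
1 TiB = 2^40 bytes = 1,099,511,627,776 bytes
10,550,808,027,022,229.504 / 1,099,511,627,776 = 9,596 TiB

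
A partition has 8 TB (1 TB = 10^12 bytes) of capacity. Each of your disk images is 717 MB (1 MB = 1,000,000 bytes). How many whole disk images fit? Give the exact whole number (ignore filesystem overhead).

Capacity: 8 TB = 8,000,000,000,000 bytes
Per item: 717 MB = 717,000,000 bytes
⌊8,000,000,000,000 / 717,000,000⌋ = 11,157

11,157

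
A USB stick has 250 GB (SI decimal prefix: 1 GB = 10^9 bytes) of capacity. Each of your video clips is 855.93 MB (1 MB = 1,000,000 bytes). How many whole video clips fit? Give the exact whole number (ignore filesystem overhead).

Capacity: 250 GB = 250,000,000,000 bytes
Per item: 855.93 MB = 855,930,000 bytes
⌊250,000,000,000 / 855,930,000⌋ = 292

292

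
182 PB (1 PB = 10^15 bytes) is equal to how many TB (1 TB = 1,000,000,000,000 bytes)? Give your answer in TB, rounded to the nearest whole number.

182,000 TB

182 PB × 1,000,000,000,000,000 bytes/PB = 182,000,000,000,000,000 bytes
1 TB = 1,000,000,000,000 bytes
182,000,000,000,000,000 / 1,000,000,000,000 = 182,000 TB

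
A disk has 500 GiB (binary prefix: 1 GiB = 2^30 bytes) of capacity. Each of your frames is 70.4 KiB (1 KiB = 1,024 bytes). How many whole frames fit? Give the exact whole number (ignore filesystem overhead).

7,447,272

Capacity: 500 GiB = 536,870,912,000 bytes
Per item: 70.4 KiB = 72,089.6 bytes
⌊536,870,912,000 / 72,089.6⌋ = 7,447,272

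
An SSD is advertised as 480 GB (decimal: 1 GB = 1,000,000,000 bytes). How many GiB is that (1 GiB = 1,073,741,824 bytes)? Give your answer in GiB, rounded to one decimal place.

447.0 GiB

480 GB = 480 × 10^9 bytes = 480,000,000,000 bytes
1 GiB = 2^30 bytes = 1,073,741,824 bytes
480,000,000,000 / 1,073,741,824 = 447.0 GiB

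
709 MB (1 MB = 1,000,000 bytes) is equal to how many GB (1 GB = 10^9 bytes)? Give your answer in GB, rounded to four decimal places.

0.7090 GB

709 MB = 709 × 10^6 bytes = 709,000,000 bytes
1 GB = 10^9 bytes = 1,000,000,000 bytes
709,000,000 / 1,000,000,000 = 0.7090 GB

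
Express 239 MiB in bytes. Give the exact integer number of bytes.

239 × 1,048,576 = 250,609,664 bytes

250,609,664 bytes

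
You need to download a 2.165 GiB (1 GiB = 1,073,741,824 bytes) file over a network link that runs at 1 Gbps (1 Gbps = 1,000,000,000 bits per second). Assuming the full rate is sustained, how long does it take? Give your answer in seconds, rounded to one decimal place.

2.165 GiB = 2,324,651,048.96 bytes = 18,597,208,391.68 bits
1 Gbps = 1,000,000,000 bits/s
time = 18,597,208,391.68 / 1,000,000,000 = 18.6 s

18.6 seconds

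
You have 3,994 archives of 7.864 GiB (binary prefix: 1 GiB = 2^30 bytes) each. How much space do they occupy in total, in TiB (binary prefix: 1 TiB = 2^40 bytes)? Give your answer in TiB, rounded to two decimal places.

Total = 3,994 × 7.864 GiB = 31408.816 GiB
= 31408.816 × 1,073,741,824 bytes = 33,724,959,381,520.384 bytes
1 TiB = 1,099,511,627,776 bytes
33,724,959,381,520.384 / 1,099,511,627,776 = 30.67 TiB

30.67 TiB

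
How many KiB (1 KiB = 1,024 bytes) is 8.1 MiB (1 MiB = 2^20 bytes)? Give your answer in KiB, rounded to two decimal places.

8.1 MiB = 8.1 × 2^20 bytes = 8,493,465.6 bytes
1 KiB = 1,024 bytes
8,493,465.6 / 1,024 = 8,294.40 KiB

8,294.40 KiB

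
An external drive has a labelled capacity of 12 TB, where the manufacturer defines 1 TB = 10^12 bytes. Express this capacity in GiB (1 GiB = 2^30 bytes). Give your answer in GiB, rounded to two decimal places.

12 TB = 12 × 10^12 bytes = 12,000,000,000,000 bytes
1 GiB = 1,073,741,824 bytes
12,000,000,000,000 / 1,073,741,824 = 11,175.87 GiB

11,175.87 GiB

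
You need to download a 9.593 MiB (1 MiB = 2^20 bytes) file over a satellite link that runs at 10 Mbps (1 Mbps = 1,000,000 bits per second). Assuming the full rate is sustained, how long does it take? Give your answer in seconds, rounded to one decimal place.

8.0 seconds

9.593 MiB = 10,058,989.568 bytes = 80,471,916.544 bits
10 Mbps = 10,000,000 bits/s
time = 80,471,916.544 / 10,000,000 = 8.0 s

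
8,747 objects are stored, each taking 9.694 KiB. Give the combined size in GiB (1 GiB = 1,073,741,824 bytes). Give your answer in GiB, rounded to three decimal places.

0.081 GiB

Total = 8,747 × 9.694 KiB = 84793.418 KiB
= 84793.418 × 1,024 bytes = 86,828,460.032 bytes
1 GiB = 1,073,741,824 bytes
86,828,460.032 / 1,073,741,824 = 0.081 GiB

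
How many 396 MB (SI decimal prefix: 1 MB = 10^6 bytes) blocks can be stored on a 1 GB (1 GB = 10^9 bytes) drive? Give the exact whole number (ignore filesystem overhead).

Capacity: 1 GB = 1,000,000,000 bytes
Per item: 396 MB = 396,000,000 bytes
⌊1,000,000,000 / 396,000,000⌋ = 2

2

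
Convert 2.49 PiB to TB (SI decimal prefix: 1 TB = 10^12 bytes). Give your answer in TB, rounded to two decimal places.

2,803.49 TB

2.49 PiB = 2.49 × 2^50 bytes = 2,803,490,768,038,133.76 bytes
1 TB = 10^12 bytes = 1,000,000,000,000 bytes
2,803,490,768,038,133.76 / 1,000,000,000,000 = 2,803.49 TB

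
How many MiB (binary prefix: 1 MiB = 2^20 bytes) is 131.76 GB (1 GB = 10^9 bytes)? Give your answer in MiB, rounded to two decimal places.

131.76 GB = 131.76 × 10^9 bytes = 131,760,000,000 bytes
1 MiB = 2^20 bytes = 1,048,576 bytes
131,760,000,000 / 1,048,576 = 125,656.13 MiB

125,656.13 MiB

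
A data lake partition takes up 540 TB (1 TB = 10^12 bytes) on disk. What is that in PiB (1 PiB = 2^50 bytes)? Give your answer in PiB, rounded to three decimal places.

540 TB × 1,000,000,000,000 bytes/TB = 540,000,000,000,000 bytes
1 PiB = 2^50 bytes = 1,125,899,906,842,624 bytes
540,000,000,000,000 / 1,125,899,906,842,624 = 0.480 PiB

0.480 PiB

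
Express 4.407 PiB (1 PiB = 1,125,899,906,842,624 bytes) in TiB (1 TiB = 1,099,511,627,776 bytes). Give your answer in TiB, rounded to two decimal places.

4,512.77 TiB

4.407 PiB = 4.407 × 2^50 bytes = 4,961,840,889,455,443.968 bytes
1 TiB = 2^40 bytes = 1,099,511,627,776 bytes
4,961,840,889,455,443.968 / 1,099,511,627,776 = 4,512.77 TiB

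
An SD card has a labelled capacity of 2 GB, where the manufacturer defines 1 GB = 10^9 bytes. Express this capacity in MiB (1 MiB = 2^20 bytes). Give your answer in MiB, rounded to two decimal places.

2 GB = 2 × 10^9 bytes = 2,000,000,000 bytes
1 MiB = 1,048,576 bytes
2,000,000,000 / 1,048,576 = 1,907.35 MiB

1,907.35 MiB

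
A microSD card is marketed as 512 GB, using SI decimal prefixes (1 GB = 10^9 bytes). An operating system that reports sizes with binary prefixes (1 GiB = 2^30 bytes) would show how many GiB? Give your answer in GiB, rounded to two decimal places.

512 GB = 512 × 10^9 bytes = 512,000,000,000 bytes
1 GiB = 2^30 bytes = 1,073,741,824 bytes
512,000,000,000 / 1,073,741,824 = 476.84 GiB

476.84 GiB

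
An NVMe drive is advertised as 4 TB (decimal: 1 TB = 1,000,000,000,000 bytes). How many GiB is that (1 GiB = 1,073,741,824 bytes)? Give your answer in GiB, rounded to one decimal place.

4 TB = 4 × 10^12 bytes = 4,000,000,000,000 bytes
1 GiB = 1,073,741,824 bytes
4,000,000,000,000 / 1,073,741,824 = 3,725.3 GiB

3,725.3 GiB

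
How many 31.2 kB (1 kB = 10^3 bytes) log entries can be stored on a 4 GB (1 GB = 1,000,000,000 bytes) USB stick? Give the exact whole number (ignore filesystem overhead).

128,205

Capacity: 4 GB = 4,000,000,000 bytes
Per item: 31.2 kB = 31,200 bytes
⌊4,000,000,000 / 31,200⌋ = 128,205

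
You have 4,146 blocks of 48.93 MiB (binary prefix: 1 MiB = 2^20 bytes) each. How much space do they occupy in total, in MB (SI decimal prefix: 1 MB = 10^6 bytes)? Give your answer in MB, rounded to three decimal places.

212,718.091 MB

Total = 4,146 × 48.93 MiB = 202863.78 MiB
= 202863.78 × 1,048,576 bytes = 212,718,090,977.28 bytes
1 MB = 1,000,000 bytes
212,718,090,977.28 / 1,000,000 = 212,718.091 MB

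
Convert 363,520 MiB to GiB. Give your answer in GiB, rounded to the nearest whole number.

355 GiB

363,520 MiB = 363,520 × 2^20 bytes = 381,178,347,520 bytes
1 GiB = 2^30 bytes = 1,073,741,824 bytes
381,178,347,520 / 1,073,741,824 = 355 GiB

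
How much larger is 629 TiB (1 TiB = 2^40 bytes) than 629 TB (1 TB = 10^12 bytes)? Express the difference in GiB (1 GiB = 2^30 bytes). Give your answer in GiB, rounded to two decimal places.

58,294.10 GiB

629 TiB = 629 × 1,099,511,627,776 = 691,592,813,871,104 bytes
629 TB = 629 × 1,000,000,000,000 = 629,000,000,000,000 bytes
difference = 62,592,813,871,104 bytes
62,592,813,871,104 / 1,073,741,824 = 58,294.10 GiB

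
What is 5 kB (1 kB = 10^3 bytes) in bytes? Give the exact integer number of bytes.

5,000 bytes

5 × 1,000 = 5,000 bytes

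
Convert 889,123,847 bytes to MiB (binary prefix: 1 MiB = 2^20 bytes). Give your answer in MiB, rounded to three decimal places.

847.935 MiB

889,123,847 bytes given.
1 MiB = 1,048,576 bytes
889,123,847 / 1,048,576 = 847.935 MiB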